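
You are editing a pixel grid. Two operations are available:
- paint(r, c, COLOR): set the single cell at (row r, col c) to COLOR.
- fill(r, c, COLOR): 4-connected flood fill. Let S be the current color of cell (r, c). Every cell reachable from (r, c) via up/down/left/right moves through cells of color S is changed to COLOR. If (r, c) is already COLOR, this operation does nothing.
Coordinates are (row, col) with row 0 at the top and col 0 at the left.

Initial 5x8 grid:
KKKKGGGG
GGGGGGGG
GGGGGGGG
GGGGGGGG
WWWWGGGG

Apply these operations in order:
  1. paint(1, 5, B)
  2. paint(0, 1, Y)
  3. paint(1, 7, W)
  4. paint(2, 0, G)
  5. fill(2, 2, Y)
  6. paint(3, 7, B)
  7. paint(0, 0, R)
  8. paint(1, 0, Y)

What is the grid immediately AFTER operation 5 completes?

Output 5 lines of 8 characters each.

Answer: KYKKYYYY
YYYYYBYW
YYYYYYYY
YYYYYYYY
WWWWYYYY

Derivation:
After op 1 paint(1,5,B):
KKKKGGGG
GGGGGBGG
GGGGGGGG
GGGGGGGG
WWWWGGGG
After op 2 paint(0,1,Y):
KYKKGGGG
GGGGGBGG
GGGGGGGG
GGGGGGGG
WWWWGGGG
After op 3 paint(1,7,W):
KYKKGGGG
GGGGGBGW
GGGGGGGG
GGGGGGGG
WWWWGGGG
After op 4 paint(2,0,G):
KYKKGGGG
GGGGGBGW
GGGGGGGG
GGGGGGGG
WWWWGGGG
After op 5 fill(2,2,Y) [30 cells changed]:
KYKKYYYY
YYYYYBYW
YYYYYYYY
YYYYYYYY
WWWWYYYY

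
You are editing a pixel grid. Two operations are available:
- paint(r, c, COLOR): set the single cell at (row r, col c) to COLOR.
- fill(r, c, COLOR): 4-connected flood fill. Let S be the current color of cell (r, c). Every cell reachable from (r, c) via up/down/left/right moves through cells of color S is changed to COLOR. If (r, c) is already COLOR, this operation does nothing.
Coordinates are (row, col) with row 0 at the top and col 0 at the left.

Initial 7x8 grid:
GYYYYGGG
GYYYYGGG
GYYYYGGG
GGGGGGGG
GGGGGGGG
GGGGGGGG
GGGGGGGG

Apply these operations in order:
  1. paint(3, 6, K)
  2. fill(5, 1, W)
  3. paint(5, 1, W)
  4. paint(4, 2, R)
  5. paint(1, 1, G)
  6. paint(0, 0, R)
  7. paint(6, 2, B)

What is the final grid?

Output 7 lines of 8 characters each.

After op 1 paint(3,6,K):
GYYYYGGG
GYYYYGGG
GYYYYGGG
GGGGGGKG
GGGGGGGG
GGGGGGGG
GGGGGGGG
After op 2 fill(5,1,W) [43 cells changed]:
WYYYYWWW
WYYYYWWW
WYYYYWWW
WWWWWWKW
WWWWWWWW
WWWWWWWW
WWWWWWWW
After op 3 paint(5,1,W):
WYYYYWWW
WYYYYWWW
WYYYYWWW
WWWWWWKW
WWWWWWWW
WWWWWWWW
WWWWWWWW
After op 4 paint(4,2,R):
WYYYYWWW
WYYYYWWW
WYYYYWWW
WWWWWWKW
WWRWWWWW
WWWWWWWW
WWWWWWWW
After op 5 paint(1,1,G):
WYYYYWWW
WGYYYWWW
WYYYYWWW
WWWWWWKW
WWRWWWWW
WWWWWWWW
WWWWWWWW
After op 6 paint(0,0,R):
RYYYYWWW
WGYYYWWW
WYYYYWWW
WWWWWWKW
WWRWWWWW
WWWWWWWW
WWWWWWWW
After op 7 paint(6,2,B):
RYYYYWWW
WGYYYWWW
WYYYYWWW
WWWWWWKW
WWRWWWWW
WWWWWWWW
WWBWWWWW

Answer: RYYYYWWW
WGYYYWWW
WYYYYWWW
WWWWWWKW
WWRWWWWW
WWWWWWWW
WWBWWWWW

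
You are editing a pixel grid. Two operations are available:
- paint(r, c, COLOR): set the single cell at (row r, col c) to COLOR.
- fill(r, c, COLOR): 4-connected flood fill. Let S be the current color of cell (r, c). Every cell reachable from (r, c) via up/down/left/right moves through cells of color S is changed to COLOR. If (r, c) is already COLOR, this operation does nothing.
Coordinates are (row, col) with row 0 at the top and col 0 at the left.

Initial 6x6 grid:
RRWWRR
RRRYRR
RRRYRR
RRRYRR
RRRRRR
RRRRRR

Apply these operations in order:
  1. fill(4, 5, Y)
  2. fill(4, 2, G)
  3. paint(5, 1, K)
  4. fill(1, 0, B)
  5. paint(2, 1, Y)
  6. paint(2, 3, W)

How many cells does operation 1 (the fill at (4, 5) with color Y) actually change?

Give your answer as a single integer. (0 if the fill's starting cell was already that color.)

Answer: 31

Derivation:
After op 1 fill(4,5,Y) [31 cells changed]:
YYWWYY
YYYYYY
YYYYYY
YYYYYY
YYYYYY
YYYYYY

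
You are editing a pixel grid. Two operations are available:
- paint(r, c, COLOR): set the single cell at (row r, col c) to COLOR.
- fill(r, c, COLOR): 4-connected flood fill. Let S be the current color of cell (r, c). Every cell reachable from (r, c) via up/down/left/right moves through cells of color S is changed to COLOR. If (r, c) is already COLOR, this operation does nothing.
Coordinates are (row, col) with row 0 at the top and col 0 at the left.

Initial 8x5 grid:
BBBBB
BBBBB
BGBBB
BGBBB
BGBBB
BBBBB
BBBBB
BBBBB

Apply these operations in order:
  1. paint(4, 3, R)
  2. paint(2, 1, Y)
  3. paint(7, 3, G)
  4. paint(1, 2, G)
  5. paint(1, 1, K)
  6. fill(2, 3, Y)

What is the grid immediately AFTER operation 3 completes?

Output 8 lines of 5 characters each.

After op 1 paint(4,3,R):
BBBBB
BBBBB
BGBBB
BGBBB
BGBRB
BBBBB
BBBBB
BBBBB
After op 2 paint(2,1,Y):
BBBBB
BBBBB
BYBBB
BGBBB
BGBRB
BBBBB
BBBBB
BBBBB
After op 3 paint(7,3,G):
BBBBB
BBBBB
BYBBB
BGBBB
BGBRB
BBBBB
BBBBB
BBBGB

Answer: BBBBB
BBBBB
BYBBB
BGBBB
BGBRB
BBBBB
BBBBB
BBBGB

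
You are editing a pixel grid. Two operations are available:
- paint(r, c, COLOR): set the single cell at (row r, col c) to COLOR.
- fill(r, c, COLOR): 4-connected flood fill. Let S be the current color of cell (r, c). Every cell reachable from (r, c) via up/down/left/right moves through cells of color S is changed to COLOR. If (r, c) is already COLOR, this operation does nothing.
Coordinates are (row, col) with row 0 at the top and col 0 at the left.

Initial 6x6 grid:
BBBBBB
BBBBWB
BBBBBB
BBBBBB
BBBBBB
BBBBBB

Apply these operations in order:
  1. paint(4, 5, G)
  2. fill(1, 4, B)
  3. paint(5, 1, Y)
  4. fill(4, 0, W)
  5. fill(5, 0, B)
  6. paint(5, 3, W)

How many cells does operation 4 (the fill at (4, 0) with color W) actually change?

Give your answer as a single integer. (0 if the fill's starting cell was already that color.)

Answer: 34

Derivation:
After op 1 paint(4,5,G):
BBBBBB
BBBBWB
BBBBBB
BBBBBB
BBBBBG
BBBBBB
After op 2 fill(1,4,B) [1 cells changed]:
BBBBBB
BBBBBB
BBBBBB
BBBBBB
BBBBBG
BBBBBB
After op 3 paint(5,1,Y):
BBBBBB
BBBBBB
BBBBBB
BBBBBB
BBBBBG
BYBBBB
After op 4 fill(4,0,W) [34 cells changed]:
WWWWWW
WWWWWW
WWWWWW
WWWWWW
WWWWWG
WYWWWW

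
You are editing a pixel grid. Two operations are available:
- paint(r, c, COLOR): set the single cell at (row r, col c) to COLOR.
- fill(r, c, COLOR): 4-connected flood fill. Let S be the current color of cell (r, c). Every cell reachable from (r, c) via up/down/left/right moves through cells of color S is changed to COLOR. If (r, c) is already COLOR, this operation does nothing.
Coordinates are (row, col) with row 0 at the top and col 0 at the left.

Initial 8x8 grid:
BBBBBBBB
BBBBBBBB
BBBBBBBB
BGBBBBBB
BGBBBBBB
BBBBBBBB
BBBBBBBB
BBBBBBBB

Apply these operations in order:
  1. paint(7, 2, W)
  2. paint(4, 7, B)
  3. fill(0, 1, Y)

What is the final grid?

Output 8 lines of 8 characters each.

Answer: YYYYYYYY
YYYYYYYY
YYYYYYYY
YGYYYYYY
YGYYYYYY
YYYYYYYY
YYYYYYYY
YYWYYYYY

Derivation:
After op 1 paint(7,2,W):
BBBBBBBB
BBBBBBBB
BBBBBBBB
BGBBBBBB
BGBBBBBB
BBBBBBBB
BBBBBBBB
BBWBBBBB
After op 2 paint(4,7,B):
BBBBBBBB
BBBBBBBB
BBBBBBBB
BGBBBBBB
BGBBBBBB
BBBBBBBB
BBBBBBBB
BBWBBBBB
After op 3 fill(0,1,Y) [61 cells changed]:
YYYYYYYY
YYYYYYYY
YYYYYYYY
YGYYYYYY
YGYYYYYY
YYYYYYYY
YYYYYYYY
YYWYYYYY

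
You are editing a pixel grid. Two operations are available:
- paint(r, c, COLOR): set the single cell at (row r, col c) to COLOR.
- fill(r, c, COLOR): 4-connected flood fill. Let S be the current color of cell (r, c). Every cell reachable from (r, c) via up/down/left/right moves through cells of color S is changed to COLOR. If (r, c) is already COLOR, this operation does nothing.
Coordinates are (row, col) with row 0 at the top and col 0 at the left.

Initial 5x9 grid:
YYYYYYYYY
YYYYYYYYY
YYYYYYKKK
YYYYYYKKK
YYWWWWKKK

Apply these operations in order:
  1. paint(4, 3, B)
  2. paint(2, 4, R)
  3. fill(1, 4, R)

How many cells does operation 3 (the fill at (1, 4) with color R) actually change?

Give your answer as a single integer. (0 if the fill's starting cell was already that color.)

After op 1 paint(4,3,B):
YYYYYYYYY
YYYYYYYYY
YYYYYYKKK
YYYYYYKKK
YYWBWWKKK
After op 2 paint(2,4,R):
YYYYYYYYY
YYYYYYYYY
YYYYRYKKK
YYYYYYKKK
YYWBWWKKK
After op 3 fill(1,4,R) [31 cells changed]:
RRRRRRRRR
RRRRRRRRR
RRRRRRKKK
RRRRRRKKK
RRWBWWKKK

Answer: 31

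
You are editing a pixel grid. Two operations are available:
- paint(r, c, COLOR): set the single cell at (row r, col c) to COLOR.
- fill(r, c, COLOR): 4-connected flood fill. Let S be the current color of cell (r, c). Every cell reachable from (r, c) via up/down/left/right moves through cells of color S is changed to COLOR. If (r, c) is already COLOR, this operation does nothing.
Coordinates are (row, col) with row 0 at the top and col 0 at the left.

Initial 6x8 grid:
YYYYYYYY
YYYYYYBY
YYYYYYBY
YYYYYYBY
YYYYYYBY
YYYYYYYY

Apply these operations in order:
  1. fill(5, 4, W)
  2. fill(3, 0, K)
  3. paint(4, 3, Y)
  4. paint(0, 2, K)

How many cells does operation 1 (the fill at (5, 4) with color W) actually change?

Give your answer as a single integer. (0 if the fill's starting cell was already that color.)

Answer: 44

Derivation:
After op 1 fill(5,4,W) [44 cells changed]:
WWWWWWWW
WWWWWWBW
WWWWWWBW
WWWWWWBW
WWWWWWBW
WWWWWWWW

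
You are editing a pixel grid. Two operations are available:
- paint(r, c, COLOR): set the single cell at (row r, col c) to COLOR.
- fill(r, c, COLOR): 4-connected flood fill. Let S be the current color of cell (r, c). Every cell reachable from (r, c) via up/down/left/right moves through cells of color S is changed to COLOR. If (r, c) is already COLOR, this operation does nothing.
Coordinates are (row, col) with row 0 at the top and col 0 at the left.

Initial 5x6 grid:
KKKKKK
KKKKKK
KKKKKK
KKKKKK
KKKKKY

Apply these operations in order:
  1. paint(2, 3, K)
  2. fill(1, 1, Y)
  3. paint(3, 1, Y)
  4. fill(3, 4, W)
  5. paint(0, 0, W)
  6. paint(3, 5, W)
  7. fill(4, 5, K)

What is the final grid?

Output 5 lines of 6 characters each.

After op 1 paint(2,3,K):
KKKKKK
KKKKKK
KKKKKK
KKKKKK
KKKKKY
After op 2 fill(1,1,Y) [29 cells changed]:
YYYYYY
YYYYYY
YYYYYY
YYYYYY
YYYYYY
After op 3 paint(3,1,Y):
YYYYYY
YYYYYY
YYYYYY
YYYYYY
YYYYYY
After op 4 fill(3,4,W) [30 cells changed]:
WWWWWW
WWWWWW
WWWWWW
WWWWWW
WWWWWW
After op 5 paint(0,0,W):
WWWWWW
WWWWWW
WWWWWW
WWWWWW
WWWWWW
After op 6 paint(3,5,W):
WWWWWW
WWWWWW
WWWWWW
WWWWWW
WWWWWW
After op 7 fill(4,5,K) [30 cells changed]:
KKKKKK
KKKKKK
KKKKKK
KKKKKK
KKKKKK

Answer: KKKKKK
KKKKKK
KKKKKK
KKKKKK
KKKKKK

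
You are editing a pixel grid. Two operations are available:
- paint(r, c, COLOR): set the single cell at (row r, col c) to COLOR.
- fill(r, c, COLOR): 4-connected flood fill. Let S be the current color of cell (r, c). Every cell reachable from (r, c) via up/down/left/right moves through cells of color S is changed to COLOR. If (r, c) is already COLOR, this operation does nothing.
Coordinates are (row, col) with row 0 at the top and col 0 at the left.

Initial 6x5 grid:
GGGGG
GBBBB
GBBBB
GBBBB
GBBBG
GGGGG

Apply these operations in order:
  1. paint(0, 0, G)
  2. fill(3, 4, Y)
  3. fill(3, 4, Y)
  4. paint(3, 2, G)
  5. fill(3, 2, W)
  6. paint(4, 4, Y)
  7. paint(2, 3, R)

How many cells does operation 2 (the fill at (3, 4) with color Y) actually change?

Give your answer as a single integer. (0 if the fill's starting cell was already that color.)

After op 1 paint(0,0,G):
GGGGG
GBBBB
GBBBB
GBBBB
GBBBG
GGGGG
After op 2 fill(3,4,Y) [15 cells changed]:
GGGGG
GYYYY
GYYYY
GYYYY
GYYYG
GGGGG

Answer: 15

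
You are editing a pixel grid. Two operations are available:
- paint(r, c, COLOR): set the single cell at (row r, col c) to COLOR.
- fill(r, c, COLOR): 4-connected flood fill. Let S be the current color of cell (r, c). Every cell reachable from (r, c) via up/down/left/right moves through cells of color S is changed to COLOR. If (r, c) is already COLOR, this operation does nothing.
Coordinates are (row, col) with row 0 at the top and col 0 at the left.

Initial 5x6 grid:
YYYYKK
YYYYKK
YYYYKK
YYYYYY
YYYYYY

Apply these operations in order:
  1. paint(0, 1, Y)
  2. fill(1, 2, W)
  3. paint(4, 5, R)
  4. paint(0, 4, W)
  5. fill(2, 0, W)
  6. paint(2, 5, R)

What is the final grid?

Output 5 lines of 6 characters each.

Answer: WWWWWK
WWWWKK
WWWWKR
WWWWWW
WWWWWR

Derivation:
After op 1 paint(0,1,Y):
YYYYKK
YYYYKK
YYYYKK
YYYYYY
YYYYYY
After op 2 fill(1,2,W) [24 cells changed]:
WWWWKK
WWWWKK
WWWWKK
WWWWWW
WWWWWW
After op 3 paint(4,5,R):
WWWWKK
WWWWKK
WWWWKK
WWWWWW
WWWWWR
After op 4 paint(0,4,W):
WWWWWK
WWWWKK
WWWWKK
WWWWWW
WWWWWR
After op 5 fill(2,0,W) [0 cells changed]:
WWWWWK
WWWWKK
WWWWKK
WWWWWW
WWWWWR
After op 6 paint(2,5,R):
WWWWWK
WWWWKK
WWWWKR
WWWWWW
WWWWWR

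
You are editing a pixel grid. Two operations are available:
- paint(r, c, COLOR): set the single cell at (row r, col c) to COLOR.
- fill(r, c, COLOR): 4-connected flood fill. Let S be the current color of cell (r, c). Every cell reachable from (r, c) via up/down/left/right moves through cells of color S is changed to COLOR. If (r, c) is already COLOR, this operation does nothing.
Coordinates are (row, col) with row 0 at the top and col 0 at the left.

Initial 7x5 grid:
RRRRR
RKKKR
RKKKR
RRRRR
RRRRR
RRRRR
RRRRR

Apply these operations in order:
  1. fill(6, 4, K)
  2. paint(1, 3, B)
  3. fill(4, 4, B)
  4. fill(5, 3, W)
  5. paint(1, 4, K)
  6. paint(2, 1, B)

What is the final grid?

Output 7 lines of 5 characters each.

Answer: WWWWW
WWWWK
WBWWW
WWWWW
WWWWW
WWWWW
WWWWW

Derivation:
After op 1 fill(6,4,K) [29 cells changed]:
KKKKK
KKKKK
KKKKK
KKKKK
KKKKK
KKKKK
KKKKK
After op 2 paint(1,3,B):
KKKKK
KKKBK
KKKKK
KKKKK
KKKKK
KKKKK
KKKKK
After op 3 fill(4,4,B) [34 cells changed]:
BBBBB
BBBBB
BBBBB
BBBBB
BBBBB
BBBBB
BBBBB
After op 4 fill(5,3,W) [35 cells changed]:
WWWWW
WWWWW
WWWWW
WWWWW
WWWWW
WWWWW
WWWWW
After op 5 paint(1,4,K):
WWWWW
WWWWK
WWWWW
WWWWW
WWWWW
WWWWW
WWWWW
After op 6 paint(2,1,B):
WWWWW
WWWWK
WBWWW
WWWWW
WWWWW
WWWWW
WWWWW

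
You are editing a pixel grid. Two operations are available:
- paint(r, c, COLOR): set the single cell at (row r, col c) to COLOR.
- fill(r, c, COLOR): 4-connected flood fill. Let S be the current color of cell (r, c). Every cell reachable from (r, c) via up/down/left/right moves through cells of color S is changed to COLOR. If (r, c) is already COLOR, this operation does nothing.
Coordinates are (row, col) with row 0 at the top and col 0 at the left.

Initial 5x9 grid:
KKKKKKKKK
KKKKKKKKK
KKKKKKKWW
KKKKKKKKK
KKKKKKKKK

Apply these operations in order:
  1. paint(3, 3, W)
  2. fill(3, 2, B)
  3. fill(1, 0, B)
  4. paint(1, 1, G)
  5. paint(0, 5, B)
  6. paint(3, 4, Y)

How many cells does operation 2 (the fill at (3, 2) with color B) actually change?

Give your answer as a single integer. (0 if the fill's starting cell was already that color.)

Answer: 42

Derivation:
After op 1 paint(3,3,W):
KKKKKKKKK
KKKKKKKKK
KKKKKKKWW
KKKWKKKKK
KKKKKKKKK
After op 2 fill(3,2,B) [42 cells changed]:
BBBBBBBBB
BBBBBBBBB
BBBBBBBWW
BBBWBBBBB
BBBBBBBBB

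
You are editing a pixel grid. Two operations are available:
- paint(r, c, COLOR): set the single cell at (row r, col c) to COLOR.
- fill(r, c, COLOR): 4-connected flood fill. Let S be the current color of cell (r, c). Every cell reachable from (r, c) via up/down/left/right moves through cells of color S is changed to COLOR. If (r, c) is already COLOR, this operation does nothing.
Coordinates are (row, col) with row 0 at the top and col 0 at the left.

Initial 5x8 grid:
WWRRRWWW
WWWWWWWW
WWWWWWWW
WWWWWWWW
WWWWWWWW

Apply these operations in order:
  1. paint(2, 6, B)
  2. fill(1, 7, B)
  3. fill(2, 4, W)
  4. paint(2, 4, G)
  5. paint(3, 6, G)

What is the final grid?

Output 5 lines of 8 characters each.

Answer: WWRRRWWW
WWWWWWWW
WWWWGWWW
WWWWWWGW
WWWWWWWW

Derivation:
After op 1 paint(2,6,B):
WWRRRWWW
WWWWWWWW
WWWWWWBW
WWWWWWWW
WWWWWWWW
After op 2 fill(1,7,B) [36 cells changed]:
BBRRRBBB
BBBBBBBB
BBBBBBBB
BBBBBBBB
BBBBBBBB
After op 3 fill(2,4,W) [37 cells changed]:
WWRRRWWW
WWWWWWWW
WWWWWWWW
WWWWWWWW
WWWWWWWW
After op 4 paint(2,4,G):
WWRRRWWW
WWWWWWWW
WWWWGWWW
WWWWWWWW
WWWWWWWW
After op 5 paint(3,6,G):
WWRRRWWW
WWWWWWWW
WWWWGWWW
WWWWWWGW
WWWWWWWW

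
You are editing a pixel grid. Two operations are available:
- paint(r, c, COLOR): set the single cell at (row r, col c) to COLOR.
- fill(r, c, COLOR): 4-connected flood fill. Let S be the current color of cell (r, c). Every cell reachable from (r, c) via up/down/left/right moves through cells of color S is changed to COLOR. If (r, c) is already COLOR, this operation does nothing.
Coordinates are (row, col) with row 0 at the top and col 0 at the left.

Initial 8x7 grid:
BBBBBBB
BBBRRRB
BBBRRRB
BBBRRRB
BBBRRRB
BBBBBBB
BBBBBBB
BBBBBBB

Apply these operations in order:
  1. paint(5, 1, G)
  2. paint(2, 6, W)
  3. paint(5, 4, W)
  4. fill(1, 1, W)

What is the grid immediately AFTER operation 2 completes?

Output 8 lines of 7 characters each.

After op 1 paint(5,1,G):
BBBBBBB
BBBRRRB
BBBRRRB
BBBRRRB
BBBRRRB
BGBBBBB
BBBBBBB
BBBBBBB
After op 2 paint(2,6,W):
BBBBBBB
BBBRRRB
BBBRRRW
BBBRRRB
BBBRRRB
BGBBBBB
BBBBBBB
BBBBBBB

Answer: BBBBBBB
BBBRRRB
BBBRRRW
BBBRRRB
BBBRRRB
BGBBBBB
BBBBBBB
BBBBBBB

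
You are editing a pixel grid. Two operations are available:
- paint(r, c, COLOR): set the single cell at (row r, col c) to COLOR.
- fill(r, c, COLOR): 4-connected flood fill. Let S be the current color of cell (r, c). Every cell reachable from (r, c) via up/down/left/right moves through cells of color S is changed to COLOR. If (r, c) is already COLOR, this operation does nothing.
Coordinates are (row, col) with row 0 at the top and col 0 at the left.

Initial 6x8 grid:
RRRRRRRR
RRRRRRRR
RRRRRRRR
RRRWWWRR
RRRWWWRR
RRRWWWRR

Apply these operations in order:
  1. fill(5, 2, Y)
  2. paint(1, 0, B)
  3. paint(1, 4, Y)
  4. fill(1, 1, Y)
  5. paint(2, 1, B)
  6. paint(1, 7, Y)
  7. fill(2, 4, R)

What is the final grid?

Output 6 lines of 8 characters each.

After op 1 fill(5,2,Y) [39 cells changed]:
YYYYYYYY
YYYYYYYY
YYYYYYYY
YYYWWWYY
YYYWWWYY
YYYWWWYY
After op 2 paint(1,0,B):
YYYYYYYY
BYYYYYYY
YYYYYYYY
YYYWWWYY
YYYWWWYY
YYYWWWYY
After op 3 paint(1,4,Y):
YYYYYYYY
BYYYYYYY
YYYYYYYY
YYYWWWYY
YYYWWWYY
YYYWWWYY
After op 4 fill(1,1,Y) [0 cells changed]:
YYYYYYYY
BYYYYYYY
YYYYYYYY
YYYWWWYY
YYYWWWYY
YYYWWWYY
After op 5 paint(2,1,B):
YYYYYYYY
BYYYYYYY
YBYYYYYY
YYYWWWYY
YYYWWWYY
YYYWWWYY
After op 6 paint(1,7,Y):
YYYYYYYY
BYYYYYYY
YBYYYYYY
YYYWWWYY
YYYWWWYY
YYYWWWYY
After op 7 fill(2,4,R) [37 cells changed]:
RRRRRRRR
BRRRRRRR
RBRRRRRR
RRRWWWRR
RRRWWWRR
RRRWWWRR

Answer: RRRRRRRR
BRRRRRRR
RBRRRRRR
RRRWWWRR
RRRWWWRR
RRRWWWRR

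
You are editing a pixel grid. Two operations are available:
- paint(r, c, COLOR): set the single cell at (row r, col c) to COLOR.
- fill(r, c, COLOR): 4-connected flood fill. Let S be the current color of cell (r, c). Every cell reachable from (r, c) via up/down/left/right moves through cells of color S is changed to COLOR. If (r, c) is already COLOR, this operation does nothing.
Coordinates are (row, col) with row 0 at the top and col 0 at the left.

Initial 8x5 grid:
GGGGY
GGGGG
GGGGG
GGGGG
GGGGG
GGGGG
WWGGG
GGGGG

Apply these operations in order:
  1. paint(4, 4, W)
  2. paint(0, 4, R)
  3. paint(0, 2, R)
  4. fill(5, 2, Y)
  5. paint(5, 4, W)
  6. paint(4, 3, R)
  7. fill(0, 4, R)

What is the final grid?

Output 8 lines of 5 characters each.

Answer: YYRYR
YYYYY
YYYYY
YYYYY
YYYRW
YYYYW
WWYYY
YYYYY

Derivation:
After op 1 paint(4,4,W):
GGGGY
GGGGG
GGGGG
GGGGG
GGGGW
GGGGG
WWGGG
GGGGG
After op 2 paint(0,4,R):
GGGGR
GGGGG
GGGGG
GGGGG
GGGGW
GGGGG
WWGGG
GGGGG
After op 3 paint(0,2,R):
GGRGR
GGGGG
GGGGG
GGGGG
GGGGW
GGGGG
WWGGG
GGGGG
After op 4 fill(5,2,Y) [35 cells changed]:
YYRYR
YYYYY
YYYYY
YYYYY
YYYYW
YYYYY
WWYYY
YYYYY
After op 5 paint(5,4,W):
YYRYR
YYYYY
YYYYY
YYYYY
YYYYW
YYYYW
WWYYY
YYYYY
After op 6 paint(4,3,R):
YYRYR
YYYYY
YYYYY
YYYYY
YYYRW
YYYYW
WWYYY
YYYYY
After op 7 fill(0,4,R) [0 cells changed]:
YYRYR
YYYYY
YYYYY
YYYYY
YYYRW
YYYYW
WWYYY
YYYYY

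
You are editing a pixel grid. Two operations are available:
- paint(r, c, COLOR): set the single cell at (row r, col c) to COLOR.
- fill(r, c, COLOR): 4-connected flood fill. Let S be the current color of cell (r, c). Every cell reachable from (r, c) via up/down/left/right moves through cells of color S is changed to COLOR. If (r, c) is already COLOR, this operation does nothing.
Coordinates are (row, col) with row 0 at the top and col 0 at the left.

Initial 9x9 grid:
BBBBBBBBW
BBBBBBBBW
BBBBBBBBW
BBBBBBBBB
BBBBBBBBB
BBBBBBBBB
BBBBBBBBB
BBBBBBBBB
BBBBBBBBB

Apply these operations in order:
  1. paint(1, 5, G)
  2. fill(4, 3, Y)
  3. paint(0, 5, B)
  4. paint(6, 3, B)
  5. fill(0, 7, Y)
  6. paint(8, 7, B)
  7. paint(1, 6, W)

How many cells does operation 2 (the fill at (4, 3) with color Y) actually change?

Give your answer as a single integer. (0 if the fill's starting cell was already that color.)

After op 1 paint(1,5,G):
BBBBBBBBW
BBBBBGBBW
BBBBBBBBW
BBBBBBBBB
BBBBBBBBB
BBBBBBBBB
BBBBBBBBB
BBBBBBBBB
BBBBBBBBB
After op 2 fill(4,3,Y) [77 cells changed]:
YYYYYYYYW
YYYYYGYYW
YYYYYYYYW
YYYYYYYYY
YYYYYYYYY
YYYYYYYYY
YYYYYYYYY
YYYYYYYYY
YYYYYYYYY

Answer: 77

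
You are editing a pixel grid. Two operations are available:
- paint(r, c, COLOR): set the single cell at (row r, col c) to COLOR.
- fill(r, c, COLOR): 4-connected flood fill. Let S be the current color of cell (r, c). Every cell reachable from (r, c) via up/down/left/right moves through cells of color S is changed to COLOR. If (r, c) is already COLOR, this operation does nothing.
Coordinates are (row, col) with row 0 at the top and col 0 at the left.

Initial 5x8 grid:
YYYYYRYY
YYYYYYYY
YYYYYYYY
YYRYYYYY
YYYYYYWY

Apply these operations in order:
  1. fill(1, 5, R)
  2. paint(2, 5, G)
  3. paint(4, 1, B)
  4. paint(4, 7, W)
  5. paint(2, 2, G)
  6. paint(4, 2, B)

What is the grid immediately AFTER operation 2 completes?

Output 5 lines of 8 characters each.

Answer: RRRRRRRR
RRRRRRRR
RRRRRGRR
RRRRRRRR
RRRRRRWR

Derivation:
After op 1 fill(1,5,R) [37 cells changed]:
RRRRRRRR
RRRRRRRR
RRRRRRRR
RRRRRRRR
RRRRRRWR
After op 2 paint(2,5,G):
RRRRRRRR
RRRRRRRR
RRRRRGRR
RRRRRRRR
RRRRRRWR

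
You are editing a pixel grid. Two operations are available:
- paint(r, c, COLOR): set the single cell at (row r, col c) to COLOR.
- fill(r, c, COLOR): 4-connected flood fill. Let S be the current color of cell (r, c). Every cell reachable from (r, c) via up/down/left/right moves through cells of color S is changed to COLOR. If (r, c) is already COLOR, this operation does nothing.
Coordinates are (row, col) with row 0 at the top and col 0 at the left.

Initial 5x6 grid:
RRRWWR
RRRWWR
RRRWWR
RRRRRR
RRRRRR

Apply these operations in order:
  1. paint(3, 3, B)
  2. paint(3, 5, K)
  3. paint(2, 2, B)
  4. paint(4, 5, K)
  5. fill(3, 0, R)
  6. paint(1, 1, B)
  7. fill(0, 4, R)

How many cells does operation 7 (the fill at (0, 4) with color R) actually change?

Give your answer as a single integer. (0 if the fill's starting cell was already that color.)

After op 1 paint(3,3,B):
RRRWWR
RRRWWR
RRRWWR
RRRBRR
RRRRRR
After op 2 paint(3,5,K):
RRRWWR
RRRWWR
RRRWWR
RRRBRK
RRRRRR
After op 3 paint(2,2,B):
RRRWWR
RRRWWR
RRBWWR
RRRBRK
RRRRRR
After op 4 paint(4,5,K):
RRRWWR
RRRWWR
RRBWWR
RRRBRK
RRRRRK
After op 5 fill(3,0,R) [0 cells changed]:
RRRWWR
RRRWWR
RRBWWR
RRRBRK
RRRRRK
After op 6 paint(1,1,B):
RRRWWR
RBRWWR
RRBWWR
RRRBRK
RRRRRK
After op 7 fill(0,4,R) [6 cells changed]:
RRRRRR
RBRRRR
RRBRRR
RRRBRK
RRRRRK

Answer: 6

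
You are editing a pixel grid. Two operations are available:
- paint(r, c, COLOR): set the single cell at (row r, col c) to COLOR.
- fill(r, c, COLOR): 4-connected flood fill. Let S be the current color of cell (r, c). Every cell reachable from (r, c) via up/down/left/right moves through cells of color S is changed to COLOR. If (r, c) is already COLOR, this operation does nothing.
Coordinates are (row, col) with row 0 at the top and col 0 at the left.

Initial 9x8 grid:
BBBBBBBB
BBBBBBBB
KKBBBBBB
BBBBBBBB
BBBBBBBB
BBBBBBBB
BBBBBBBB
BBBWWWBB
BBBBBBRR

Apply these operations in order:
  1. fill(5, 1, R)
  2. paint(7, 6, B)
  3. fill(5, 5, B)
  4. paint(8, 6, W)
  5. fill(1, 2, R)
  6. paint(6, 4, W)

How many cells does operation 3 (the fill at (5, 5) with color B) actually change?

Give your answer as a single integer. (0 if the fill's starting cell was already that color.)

After op 1 fill(5,1,R) [65 cells changed]:
RRRRRRRR
RRRRRRRR
KKRRRRRR
RRRRRRRR
RRRRRRRR
RRRRRRRR
RRRRRRRR
RRRWWWRR
RRRRRRRR
After op 2 paint(7,6,B):
RRRRRRRR
RRRRRRRR
KKRRRRRR
RRRRRRRR
RRRRRRRR
RRRRRRRR
RRRRRRRR
RRRWWWBR
RRRRRRRR
After op 3 fill(5,5,B) [66 cells changed]:
BBBBBBBB
BBBBBBBB
KKBBBBBB
BBBBBBBB
BBBBBBBB
BBBBBBBB
BBBBBBBB
BBBWWWBB
BBBBBBBB

Answer: 66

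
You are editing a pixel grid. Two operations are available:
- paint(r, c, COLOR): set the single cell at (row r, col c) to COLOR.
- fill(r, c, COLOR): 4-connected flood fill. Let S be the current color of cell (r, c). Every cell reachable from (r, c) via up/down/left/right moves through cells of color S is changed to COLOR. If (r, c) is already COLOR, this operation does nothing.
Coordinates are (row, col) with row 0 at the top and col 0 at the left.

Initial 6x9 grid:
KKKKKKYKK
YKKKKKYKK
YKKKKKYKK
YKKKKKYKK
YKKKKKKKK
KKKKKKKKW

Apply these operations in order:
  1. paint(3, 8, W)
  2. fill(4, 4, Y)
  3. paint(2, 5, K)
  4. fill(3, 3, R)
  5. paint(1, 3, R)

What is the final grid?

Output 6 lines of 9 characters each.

Answer: RRRRRRRRR
RRRRRRRRR
RRRRRKRRR
RRRRRRRRW
RRRRRRRRR
RRRRRRRRW

Derivation:
After op 1 paint(3,8,W):
KKKKKKYKK
YKKKKKYKK
YKKKKKYKK
YKKKKKYKW
YKKKKKKKK
KKKKKKKKW
After op 2 fill(4,4,Y) [44 cells changed]:
YYYYYYYYY
YYYYYYYYY
YYYYYYYYY
YYYYYYYYW
YYYYYYYYY
YYYYYYYYW
After op 3 paint(2,5,K):
YYYYYYYYY
YYYYYYYYY
YYYYYKYYY
YYYYYYYYW
YYYYYYYYY
YYYYYYYYW
After op 4 fill(3,3,R) [51 cells changed]:
RRRRRRRRR
RRRRRRRRR
RRRRRKRRR
RRRRRRRRW
RRRRRRRRR
RRRRRRRRW
After op 5 paint(1,3,R):
RRRRRRRRR
RRRRRRRRR
RRRRRKRRR
RRRRRRRRW
RRRRRRRRR
RRRRRRRRW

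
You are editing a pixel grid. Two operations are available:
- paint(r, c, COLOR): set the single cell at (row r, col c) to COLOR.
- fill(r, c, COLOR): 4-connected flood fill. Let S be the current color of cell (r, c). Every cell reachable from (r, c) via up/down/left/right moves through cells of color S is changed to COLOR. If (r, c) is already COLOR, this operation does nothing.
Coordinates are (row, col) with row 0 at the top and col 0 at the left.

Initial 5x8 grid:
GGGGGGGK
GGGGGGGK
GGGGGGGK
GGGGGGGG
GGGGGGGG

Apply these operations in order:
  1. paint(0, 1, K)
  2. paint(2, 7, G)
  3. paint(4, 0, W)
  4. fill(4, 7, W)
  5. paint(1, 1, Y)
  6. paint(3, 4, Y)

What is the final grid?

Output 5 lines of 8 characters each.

After op 1 paint(0,1,K):
GKGGGGGK
GGGGGGGK
GGGGGGGK
GGGGGGGG
GGGGGGGG
After op 2 paint(2,7,G):
GKGGGGGK
GGGGGGGK
GGGGGGGG
GGGGGGGG
GGGGGGGG
After op 3 paint(4,0,W):
GKGGGGGK
GGGGGGGK
GGGGGGGG
GGGGGGGG
WGGGGGGG
After op 4 fill(4,7,W) [36 cells changed]:
WKWWWWWK
WWWWWWWK
WWWWWWWW
WWWWWWWW
WWWWWWWW
After op 5 paint(1,1,Y):
WKWWWWWK
WYWWWWWK
WWWWWWWW
WWWWWWWW
WWWWWWWW
After op 6 paint(3,4,Y):
WKWWWWWK
WYWWWWWK
WWWWWWWW
WWWWYWWW
WWWWWWWW

Answer: WKWWWWWK
WYWWWWWK
WWWWWWWW
WWWWYWWW
WWWWWWWW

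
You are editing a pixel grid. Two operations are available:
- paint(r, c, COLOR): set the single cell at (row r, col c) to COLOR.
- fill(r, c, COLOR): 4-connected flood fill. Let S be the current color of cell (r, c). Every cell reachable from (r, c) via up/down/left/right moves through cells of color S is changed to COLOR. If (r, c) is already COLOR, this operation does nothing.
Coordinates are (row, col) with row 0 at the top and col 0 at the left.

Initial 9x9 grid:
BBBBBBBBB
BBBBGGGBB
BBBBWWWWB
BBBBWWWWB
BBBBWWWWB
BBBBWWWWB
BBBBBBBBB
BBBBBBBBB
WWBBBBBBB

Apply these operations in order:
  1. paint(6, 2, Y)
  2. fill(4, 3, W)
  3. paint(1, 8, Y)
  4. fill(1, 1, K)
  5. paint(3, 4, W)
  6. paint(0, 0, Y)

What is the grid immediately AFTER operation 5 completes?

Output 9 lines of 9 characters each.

After op 1 paint(6,2,Y):
BBBBBBBBB
BBBBGGGBB
BBBBWWWWB
BBBBWWWWB
BBBBWWWWB
BBBBWWWWB
BBYBBBBBB
BBBBBBBBB
WWBBBBBBB
After op 2 fill(4,3,W) [59 cells changed]:
WWWWWWWWW
WWWWGGGWW
WWWWWWWWW
WWWWWWWWW
WWWWWWWWW
WWWWWWWWW
WWYWWWWWW
WWWWWWWWW
WWWWWWWWW
After op 3 paint(1,8,Y):
WWWWWWWWW
WWWWGGGWY
WWWWWWWWW
WWWWWWWWW
WWWWWWWWW
WWWWWWWWW
WWYWWWWWW
WWWWWWWWW
WWWWWWWWW
After op 4 fill(1,1,K) [76 cells changed]:
KKKKKKKKK
KKKKGGGKY
KKKKKKKKK
KKKKKKKKK
KKKKKKKKK
KKKKKKKKK
KKYKKKKKK
KKKKKKKKK
KKKKKKKKK
After op 5 paint(3,4,W):
KKKKKKKKK
KKKKGGGKY
KKKKKKKKK
KKKKWKKKK
KKKKKKKKK
KKKKKKKKK
KKYKKKKKK
KKKKKKKKK
KKKKKKKKK

Answer: KKKKKKKKK
KKKKGGGKY
KKKKKKKKK
KKKKWKKKK
KKKKKKKKK
KKKKKKKKK
KKYKKKKKK
KKKKKKKKK
KKKKKKKKK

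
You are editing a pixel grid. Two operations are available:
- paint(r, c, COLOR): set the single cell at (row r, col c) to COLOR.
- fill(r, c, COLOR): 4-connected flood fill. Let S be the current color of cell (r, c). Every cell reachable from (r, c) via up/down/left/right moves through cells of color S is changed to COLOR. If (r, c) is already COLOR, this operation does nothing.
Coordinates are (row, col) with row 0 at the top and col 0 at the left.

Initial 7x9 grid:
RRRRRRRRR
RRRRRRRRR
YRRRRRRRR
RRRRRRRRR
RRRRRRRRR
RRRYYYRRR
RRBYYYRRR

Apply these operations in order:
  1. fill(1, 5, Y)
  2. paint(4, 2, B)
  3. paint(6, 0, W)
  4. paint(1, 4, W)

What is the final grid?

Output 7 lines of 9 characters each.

After op 1 fill(1,5,Y) [55 cells changed]:
YYYYYYYYY
YYYYYYYYY
YYYYYYYYY
YYYYYYYYY
YYYYYYYYY
YYYYYYYYY
YYBYYYYYY
After op 2 paint(4,2,B):
YYYYYYYYY
YYYYYYYYY
YYYYYYYYY
YYYYYYYYY
YYBYYYYYY
YYYYYYYYY
YYBYYYYYY
After op 3 paint(6,0,W):
YYYYYYYYY
YYYYYYYYY
YYYYYYYYY
YYYYYYYYY
YYBYYYYYY
YYYYYYYYY
WYBYYYYYY
After op 4 paint(1,4,W):
YYYYYYYYY
YYYYWYYYY
YYYYYYYYY
YYYYYYYYY
YYBYYYYYY
YYYYYYYYY
WYBYYYYYY

Answer: YYYYYYYYY
YYYYWYYYY
YYYYYYYYY
YYYYYYYYY
YYBYYYYYY
YYYYYYYYY
WYBYYYYYY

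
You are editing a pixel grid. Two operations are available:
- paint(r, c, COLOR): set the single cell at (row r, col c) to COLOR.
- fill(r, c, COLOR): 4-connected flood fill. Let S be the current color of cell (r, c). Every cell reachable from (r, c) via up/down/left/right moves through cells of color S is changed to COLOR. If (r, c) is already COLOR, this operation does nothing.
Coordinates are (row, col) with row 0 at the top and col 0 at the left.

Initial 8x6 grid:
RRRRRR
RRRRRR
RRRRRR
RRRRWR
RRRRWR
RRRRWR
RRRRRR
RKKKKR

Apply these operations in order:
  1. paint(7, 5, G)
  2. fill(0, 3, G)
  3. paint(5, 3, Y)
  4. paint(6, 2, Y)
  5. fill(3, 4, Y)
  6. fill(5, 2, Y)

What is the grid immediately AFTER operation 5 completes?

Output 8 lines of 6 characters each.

After op 1 paint(7,5,G):
RRRRRR
RRRRRR
RRRRRR
RRRRWR
RRRRWR
RRRRWR
RRRRRR
RKKKKG
After op 2 fill(0,3,G) [40 cells changed]:
GGGGGG
GGGGGG
GGGGGG
GGGGWG
GGGGWG
GGGGWG
GGGGGG
GKKKKG
After op 3 paint(5,3,Y):
GGGGGG
GGGGGG
GGGGGG
GGGGWG
GGGGWG
GGGYWG
GGGGGG
GKKKKG
After op 4 paint(6,2,Y):
GGGGGG
GGGGGG
GGGGGG
GGGGWG
GGGGWG
GGGYWG
GGYGGG
GKKKKG
After op 5 fill(3,4,Y) [3 cells changed]:
GGGGGG
GGGGGG
GGGGGG
GGGGYG
GGGGYG
GGGYYG
GGYGGG
GKKKKG

Answer: GGGGGG
GGGGGG
GGGGGG
GGGGYG
GGGGYG
GGGYYG
GGYGGG
GKKKKG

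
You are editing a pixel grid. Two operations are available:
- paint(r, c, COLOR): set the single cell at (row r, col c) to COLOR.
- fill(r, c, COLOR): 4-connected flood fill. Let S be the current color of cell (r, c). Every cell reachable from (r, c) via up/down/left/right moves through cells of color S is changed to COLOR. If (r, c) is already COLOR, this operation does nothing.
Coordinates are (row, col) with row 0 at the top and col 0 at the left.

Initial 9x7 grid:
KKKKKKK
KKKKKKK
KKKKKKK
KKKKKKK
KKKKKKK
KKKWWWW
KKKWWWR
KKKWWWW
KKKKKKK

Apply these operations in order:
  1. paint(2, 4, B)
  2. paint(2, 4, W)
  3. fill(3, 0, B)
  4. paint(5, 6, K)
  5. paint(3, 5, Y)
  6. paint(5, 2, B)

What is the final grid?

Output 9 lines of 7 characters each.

After op 1 paint(2,4,B):
KKKKKKK
KKKKKKK
KKKKBKK
KKKKKKK
KKKKKKK
KKKWWWW
KKKWWWR
KKKWWWW
KKKKKKK
After op 2 paint(2,4,W):
KKKKKKK
KKKKKKK
KKKKWKK
KKKKKKK
KKKKKKK
KKKWWWW
KKKWWWR
KKKWWWW
KKKKKKK
After op 3 fill(3,0,B) [50 cells changed]:
BBBBBBB
BBBBBBB
BBBBWBB
BBBBBBB
BBBBBBB
BBBWWWW
BBBWWWR
BBBWWWW
BBBBBBB
After op 4 paint(5,6,K):
BBBBBBB
BBBBBBB
BBBBWBB
BBBBBBB
BBBBBBB
BBBWWWK
BBBWWWR
BBBWWWW
BBBBBBB
After op 5 paint(3,5,Y):
BBBBBBB
BBBBBBB
BBBBWBB
BBBBBYB
BBBBBBB
BBBWWWK
BBBWWWR
BBBWWWW
BBBBBBB
After op 6 paint(5,2,B):
BBBBBBB
BBBBBBB
BBBBWBB
BBBBBYB
BBBBBBB
BBBWWWK
BBBWWWR
BBBWWWW
BBBBBBB

Answer: BBBBBBB
BBBBBBB
BBBBWBB
BBBBBYB
BBBBBBB
BBBWWWK
BBBWWWR
BBBWWWW
BBBBBBB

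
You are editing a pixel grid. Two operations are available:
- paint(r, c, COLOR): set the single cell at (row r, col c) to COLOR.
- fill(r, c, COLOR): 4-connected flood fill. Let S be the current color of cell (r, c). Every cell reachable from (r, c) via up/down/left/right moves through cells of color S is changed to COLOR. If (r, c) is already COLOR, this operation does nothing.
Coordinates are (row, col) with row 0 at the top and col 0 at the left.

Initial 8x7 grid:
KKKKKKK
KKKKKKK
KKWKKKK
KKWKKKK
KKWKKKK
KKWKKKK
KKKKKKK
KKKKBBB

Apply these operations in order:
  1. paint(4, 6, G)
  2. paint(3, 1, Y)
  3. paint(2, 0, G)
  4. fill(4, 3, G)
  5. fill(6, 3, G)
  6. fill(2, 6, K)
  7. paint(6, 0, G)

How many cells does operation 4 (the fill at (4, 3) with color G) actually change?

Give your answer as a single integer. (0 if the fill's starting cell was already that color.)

After op 1 paint(4,6,G):
KKKKKKK
KKKKKKK
KKWKKKK
KKWKKKK
KKWKKKG
KKWKKKK
KKKKKKK
KKKKBBB
After op 2 paint(3,1,Y):
KKKKKKK
KKKKKKK
KKWKKKK
KYWKKKK
KKWKKKG
KKWKKKK
KKKKKKK
KKKKBBB
After op 3 paint(2,0,G):
KKKKKKK
KKKKKKK
GKWKKKK
KYWKKKK
KKWKKKG
KKWKKKK
KKKKKKK
KKKKBBB
After op 4 fill(4,3,G) [46 cells changed]:
GGGGGGG
GGGGGGG
GGWGGGG
GYWGGGG
GGWGGGG
GGWGGGG
GGGGGGG
GGGGBBB

Answer: 46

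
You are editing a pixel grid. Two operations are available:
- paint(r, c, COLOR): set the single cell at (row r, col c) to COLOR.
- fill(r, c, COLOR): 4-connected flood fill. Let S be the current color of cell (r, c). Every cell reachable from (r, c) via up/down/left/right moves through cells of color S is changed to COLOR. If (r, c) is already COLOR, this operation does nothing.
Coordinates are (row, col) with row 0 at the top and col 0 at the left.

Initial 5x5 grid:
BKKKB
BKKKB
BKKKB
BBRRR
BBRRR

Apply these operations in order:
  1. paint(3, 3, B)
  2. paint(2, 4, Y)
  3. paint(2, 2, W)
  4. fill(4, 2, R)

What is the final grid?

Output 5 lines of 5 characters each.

Answer: BKKKB
BKKKB
BKWKY
BBRBR
BBRRR

Derivation:
After op 1 paint(3,3,B):
BKKKB
BKKKB
BKKKB
BBRBR
BBRRR
After op 2 paint(2,4,Y):
BKKKB
BKKKB
BKKKY
BBRBR
BBRRR
After op 3 paint(2,2,W):
BKKKB
BKKKB
BKWKY
BBRBR
BBRRR
After op 4 fill(4,2,R) [0 cells changed]:
BKKKB
BKKKB
BKWKY
BBRBR
BBRRR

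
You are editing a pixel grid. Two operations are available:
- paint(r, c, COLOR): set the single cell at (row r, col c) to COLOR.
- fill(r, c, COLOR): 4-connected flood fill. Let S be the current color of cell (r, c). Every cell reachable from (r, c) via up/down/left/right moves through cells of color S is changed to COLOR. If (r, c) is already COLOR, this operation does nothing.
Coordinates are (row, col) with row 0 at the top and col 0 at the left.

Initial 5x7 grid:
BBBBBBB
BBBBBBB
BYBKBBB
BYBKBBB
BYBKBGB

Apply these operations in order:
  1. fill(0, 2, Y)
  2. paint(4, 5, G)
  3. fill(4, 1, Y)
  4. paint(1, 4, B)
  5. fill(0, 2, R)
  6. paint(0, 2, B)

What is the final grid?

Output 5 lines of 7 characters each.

Answer: RRBRRRR
RRRRBRR
RRRKRRR
RRRKRRR
RRRKRGR

Derivation:
After op 1 fill(0,2,Y) [28 cells changed]:
YYYYYYY
YYYYYYY
YYYKYYY
YYYKYYY
YYYKYGY
After op 2 paint(4,5,G):
YYYYYYY
YYYYYYY
YYYKYYY
YYYKYYY
YYYKYGY
After op 3 fill(4,1,Y) [0 cells changed]:
YYYYYYY
YYYYYYY
YYYKYYY
YYYKYYY
YYYKYGY
After op 4 paint(1,4,B):
YYYYYYY
YYYYBYY
YYYKYYY
YYYKYYY
YYYKYGY
After op 5 fill(0,2,R) [30 cells changed]:
RRRRRRR
RRRRBRR
RRRKRRR
RRRKRRR
RRRKRGR
After op 6 paint(0,2,B):
RRBRRRR
RRRRBRR
RRRKRRR
RRRKRRR
RRRKRGR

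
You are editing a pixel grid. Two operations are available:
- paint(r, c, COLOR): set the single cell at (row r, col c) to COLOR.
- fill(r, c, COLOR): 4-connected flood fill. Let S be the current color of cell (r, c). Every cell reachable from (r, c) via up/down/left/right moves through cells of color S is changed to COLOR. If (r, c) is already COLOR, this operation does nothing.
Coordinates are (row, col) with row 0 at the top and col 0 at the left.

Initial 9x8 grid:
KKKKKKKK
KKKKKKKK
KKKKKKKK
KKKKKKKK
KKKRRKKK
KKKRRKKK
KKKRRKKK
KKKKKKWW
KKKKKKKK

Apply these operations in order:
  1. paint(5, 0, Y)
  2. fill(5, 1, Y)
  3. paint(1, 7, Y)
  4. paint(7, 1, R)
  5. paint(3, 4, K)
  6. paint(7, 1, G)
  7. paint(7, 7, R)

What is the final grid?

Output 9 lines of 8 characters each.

After op 1 paint(5,0,Y):
KKKKKKKK
KKKKKKKK
KKKKKKKK
KKKKKKKK
KKKRRKKK
YKKRRKKK
KKKRRKKK
KKKKKKWW
KKKKKKKK
After op 2 fill(5,1,Y) [63 cells changed]:
YYYYYYYY
YYYYYYYY
YYYYYYYY
YYYYYYYY
YYYRRYYY
YYYRRYYY
YYYRRYYY
YYYYYYWW
YYYYYYYY
After op 3 paint(1,7,Y):
YYYYYYYY
YYYYYYYY
YYYYYYYY
YYYYYYYY
YYYRRYYY
YYYRRYYY
YYYRRYYY
YYYYYYWW
YYYYYYYY
After op 4 paint(7,1,R):
YYYYYYYY
YYYYYYYY
YYYYYYYY
YYYYYYYY
YYYRRYYY
YYYRRYYY
YYYRRYYY
YRYYYYWW
YYYYYYYY
After op 5 paint(3,4,K):
YYYYYYYY
YYYYYYYY
YYYYYYYY
YYYYKYYY
YYYRRYYY
YYYRRYYY
YYYRRYYY
YRYYYYWW
YYYYYYYY
After op 6 paint(7,1,G):
YYYYYYYY
YYYYYYYY
YYYYYYYY
YYYYKYYY
YYYRRYYY
YYYRRYYY
YYYRRYYY
YGYYYYWW
YYYYYYYY
After op 7 paint(7,7,R):
YYYYYYYY
YYYYYYYY
YYYYYYYY
YYYYKYYY
YYYRRYYY
YYYRRYYY
YYYRRYYY
YGYYYYWR
YYYYYYYY

Answer: YYYYYYYY
YYYYYYYY
YYYYYYYY
YYYYKYYY
YYYRRYYY
YYYRRYYY
YYYRRYYY
YGYYYYWR
YYYYYYYY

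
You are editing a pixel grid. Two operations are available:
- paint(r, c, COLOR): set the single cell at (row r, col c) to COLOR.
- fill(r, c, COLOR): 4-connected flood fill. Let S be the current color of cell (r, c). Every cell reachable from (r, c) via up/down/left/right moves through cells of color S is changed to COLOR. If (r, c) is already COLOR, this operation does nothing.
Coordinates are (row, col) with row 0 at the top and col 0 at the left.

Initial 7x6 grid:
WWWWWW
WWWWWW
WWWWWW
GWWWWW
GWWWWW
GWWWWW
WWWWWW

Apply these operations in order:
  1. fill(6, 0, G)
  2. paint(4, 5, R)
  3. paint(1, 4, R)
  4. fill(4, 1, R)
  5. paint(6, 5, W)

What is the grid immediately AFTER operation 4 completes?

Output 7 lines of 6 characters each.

Answer: RRRRRR
RRRRRR
RRRRRR
RRRRRR
RRRRRR
RRRRRR
RRRRRR

Derivation:
After op 1 fill(6,0,G) [39 cells changed]:
GGGGGG
GGGGGG
GGGGGG
GGGGGG
GGGGGG
GGGGGG
GGGGGG
After op 2 paint(4,5,R):
GGGGGG
GGGGGG
GGGGGG
GGGGGG
GGGGGR
GGGGGG
GGGGGG
After op 3 paint(1,4,R):
GGGGGG
GGGGRG
GGGGGG
GGGGGG
GGGGGR
GGGGGG
GGGGGG
After op 4 fill(4,1,R) [40 cells changed]:
RRRRRR
RRRRRR
RRRRRR
RRRRRR
RRRRRR
RRRRRR
RRRRRR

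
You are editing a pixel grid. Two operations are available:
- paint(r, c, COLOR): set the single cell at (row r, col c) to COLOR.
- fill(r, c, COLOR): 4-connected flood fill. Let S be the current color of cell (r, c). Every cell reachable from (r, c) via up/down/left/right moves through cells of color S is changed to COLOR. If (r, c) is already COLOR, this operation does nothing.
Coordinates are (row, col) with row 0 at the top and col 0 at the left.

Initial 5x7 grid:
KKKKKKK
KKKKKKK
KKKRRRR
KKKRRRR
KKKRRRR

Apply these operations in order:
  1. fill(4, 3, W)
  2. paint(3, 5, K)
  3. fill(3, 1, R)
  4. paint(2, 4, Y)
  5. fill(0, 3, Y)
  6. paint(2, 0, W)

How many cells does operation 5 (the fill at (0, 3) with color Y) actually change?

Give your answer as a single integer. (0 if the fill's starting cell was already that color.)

Answer: 23

Derivation:
After op 1 fill(4,3,W) [12 cells changed]:
KKKKKKK
KKKKKKK
KKKWWWW
KKKWWWW
KKKWWWW
After op 2 paint(3,5,K):
KKKKKKK
KKKKKKK
KKKWWWW
KKKWWKW
KKKWWWW
After op 3 fill(3,1,R) [23 cells changed]:
RRRRRRR
RRRRRRR
RRRWWWW
RRRWWKW
RRRWWWW
After op 4 paint(2,4,Y):
RRRRRRR
RRRRRRR
RRRWYWW
RRRWWKW
RRRWWWW
After op 5 fill(0,3,Y) [23 cells changed]:
YYYYYYY
YYYYYYY
YYYWYWW
YYYWWKW
YYYWWWW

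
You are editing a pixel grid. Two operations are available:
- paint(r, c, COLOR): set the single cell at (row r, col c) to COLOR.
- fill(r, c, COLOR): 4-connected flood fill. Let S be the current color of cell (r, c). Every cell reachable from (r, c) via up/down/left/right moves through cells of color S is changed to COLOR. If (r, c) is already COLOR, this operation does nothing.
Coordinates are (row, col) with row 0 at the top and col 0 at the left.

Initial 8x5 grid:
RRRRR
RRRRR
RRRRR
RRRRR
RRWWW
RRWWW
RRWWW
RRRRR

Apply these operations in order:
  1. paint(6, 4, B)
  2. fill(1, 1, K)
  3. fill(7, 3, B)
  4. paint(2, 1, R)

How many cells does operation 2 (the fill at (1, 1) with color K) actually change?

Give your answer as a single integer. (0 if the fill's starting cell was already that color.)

After op 1 paint(6,4,B):
RRRRR
RRRRR
RRRRR
RRRRR
RRWWW
RRWWW
RRWWB
RRRRR
After op 2 fill(1,1,K) [31 cells changed]:
KKKKK
KKKKK
KKKKK
KKKKK
KKWWW
KKWWW
KKWWB
KKKKK

Answer: 31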